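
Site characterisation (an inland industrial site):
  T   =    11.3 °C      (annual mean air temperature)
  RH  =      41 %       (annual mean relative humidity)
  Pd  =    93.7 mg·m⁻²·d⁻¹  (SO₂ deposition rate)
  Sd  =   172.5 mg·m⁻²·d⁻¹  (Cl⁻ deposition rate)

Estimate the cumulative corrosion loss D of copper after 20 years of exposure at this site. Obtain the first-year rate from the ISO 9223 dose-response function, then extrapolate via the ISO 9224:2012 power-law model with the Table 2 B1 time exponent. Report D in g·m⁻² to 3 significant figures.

D(20) = 32.3 g·m⁻²

copper: T>10 °C ⇒ hinge -0.080·(11.3−10) = -0.1040
  SO₂ term: 0.0053·93.7^0.26·exp(0.059·41-0.1040) = 0.1747
  Cl⁻ term: 0.01025·172.5^0.27·exp(0.036·41+0.049·11.3) = 0.3134
  sum: 0.1747 + 0.3134 → r_corr = 0.4881 μm/a
ISO 9224: D(t) = r_corr · t^b with b = 0.667 (copper, B1)
  D(20) = 0.4881 × 20^0.667 = 0.4881 × 7.375 = 3.6 μm
  Mass loss = 3.6 μm × 8.96 g/cm³ = 32.26 g·m⁻²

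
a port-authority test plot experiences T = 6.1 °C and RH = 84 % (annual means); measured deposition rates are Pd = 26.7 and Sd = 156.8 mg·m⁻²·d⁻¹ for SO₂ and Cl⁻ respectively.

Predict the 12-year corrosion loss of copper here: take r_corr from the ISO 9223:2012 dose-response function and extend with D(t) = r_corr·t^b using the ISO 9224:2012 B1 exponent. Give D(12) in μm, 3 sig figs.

D(12) = 11.5 μm

copper: f(T) = +0.126·(T−10) [T≤10 °C] = -0.4914
  sulphur-dioxide contribution → 1.082 μm/a
  chloride contribution → 1.113 μm/a
  total first-year rate 2.195 μm/a
Power-law: D(12) = r_corr · 12^0.667
  D(12) = 2.195 × 12^0.667 = 2.195 × 5.246 = 11.51 μm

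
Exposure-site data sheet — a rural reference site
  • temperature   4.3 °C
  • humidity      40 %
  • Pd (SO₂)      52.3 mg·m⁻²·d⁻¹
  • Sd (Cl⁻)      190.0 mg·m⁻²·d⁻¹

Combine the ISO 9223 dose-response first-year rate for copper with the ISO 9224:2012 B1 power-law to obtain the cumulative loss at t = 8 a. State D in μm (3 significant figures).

D(8) = 1.19 μm

copper: f(T) = +0.126·(T−10) [T≤10 °C] = -0.7182
  sulphur-dioxide contribution → 0.07658 μm/a
  chloride contribution → 0.2202 μm/a
  ⇒ r_corr(copper) = 0.2968 μm/a
ISO 9224: D(t) = r_corr · t^b with b = 0.667 (copper, B1)
  D(8) = 0.2968 × 8^0.667 = 0.2968 × 4.003 = 1.188 μm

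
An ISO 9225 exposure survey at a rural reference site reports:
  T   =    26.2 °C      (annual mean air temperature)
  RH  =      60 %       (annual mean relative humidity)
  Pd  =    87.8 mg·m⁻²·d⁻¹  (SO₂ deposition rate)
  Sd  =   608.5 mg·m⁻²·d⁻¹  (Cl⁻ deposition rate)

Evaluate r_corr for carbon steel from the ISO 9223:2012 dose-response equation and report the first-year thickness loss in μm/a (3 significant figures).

carbon steel: f(T) = -0.054·(T−10) [T>10 °C] = -0.8748
  Pd branch = 1.77·Pd^0.52·e^(0.02·RH+f) = 25.11 μm/a
  Cl⁻ term: 0.102·608.5^0.62·exp(0.033·60+0.04·26.2) = 112.2
  sum: 25.11 + 112.2 → r_corr = 137.3 μm/a

r_corr = 137 μm/a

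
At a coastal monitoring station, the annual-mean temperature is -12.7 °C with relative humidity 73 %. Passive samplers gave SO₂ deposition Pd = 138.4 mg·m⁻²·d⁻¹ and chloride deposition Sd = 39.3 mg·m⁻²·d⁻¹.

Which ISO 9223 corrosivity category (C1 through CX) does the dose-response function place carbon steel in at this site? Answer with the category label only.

carbon steel: T≤10 °C ⇒ hinge +0.150·(-12.7−10) = -3.4050
  SO₂ term: 1.77·138.4^0.52·exp(0.02·73-3.4050) = 3.286
  Sd branch = 0.102·Sd^0.62·e^(0.033·RH+0.04·T) = 6.648 μm/a
  r_corr = 3.286 + 6.648 = 9.934 μm/a
Category bounds: 1.3…25 μm/a bracket r_corr ⇒ C2

C2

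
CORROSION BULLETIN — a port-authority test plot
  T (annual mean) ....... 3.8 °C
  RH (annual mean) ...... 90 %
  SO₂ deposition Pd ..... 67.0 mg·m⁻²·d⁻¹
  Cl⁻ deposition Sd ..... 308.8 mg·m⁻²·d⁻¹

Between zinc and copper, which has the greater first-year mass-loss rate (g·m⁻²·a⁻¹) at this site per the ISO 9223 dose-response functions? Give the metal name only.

zinc: f(T) = +0.038·(T−10) [T≤10 °C] = -0.2356
  Pd branch = 0.0129·Pd^0.44·e^(0.046·RH+f) = 4.071 μm/a
  Sd branch = 0.0175·Sd^0.57·e^(0.008·RH+0.085·T) = 1.304 μm/a
  sum: 4.071 + 1.304 → r_corr = 5.375 μm/a
  mass loss = 5.375 μm/a × 7.14 g/cm³ = 38.38 g·m⁻²·a⁻¹
copper: T≤10 °C ⇒ hinge +0.126·(3.8−10) = -0.7812
  Pd branch = 0.0053·Pd^0.26·e^(0.059·RH+f) = 1.465 μm/a
  Sd branch = 0.01025·Sd^0.27·e^(0.036·RH+0.049·T) = 1.482 μm/a
  sum: 1.465 + 1.482 → r_corr = 2.947 μm/a
  mass loss = 2.947 μm/a × 8.96 g/cm³ = 26.41 g·m⁻²·a⁻¹
Ordering by g·m⁻²·a⁻¹: zinc (38.4) > copper (26.4)

zinc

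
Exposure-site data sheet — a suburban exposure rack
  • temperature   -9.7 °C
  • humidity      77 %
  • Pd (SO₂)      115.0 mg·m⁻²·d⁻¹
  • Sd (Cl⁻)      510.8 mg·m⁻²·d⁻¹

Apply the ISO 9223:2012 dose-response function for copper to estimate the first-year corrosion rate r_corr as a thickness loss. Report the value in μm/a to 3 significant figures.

copper: T≤10 °C ⇒ hinge +0.126·(-9.7−10) = -2.4822
  SO₂ term: 0.0053·115.0^0.26·exp(0.059·77-2.4822) = 0.1429
  Cl⁻ term: 0.01025·510.8^0.27·exp(0.036·77+0.049·-9.7) = 0.5488
  sum: 0.1429 + 0.5488 → r_corr = 0.6917 μm/a

r_corr = 0.692 μm/a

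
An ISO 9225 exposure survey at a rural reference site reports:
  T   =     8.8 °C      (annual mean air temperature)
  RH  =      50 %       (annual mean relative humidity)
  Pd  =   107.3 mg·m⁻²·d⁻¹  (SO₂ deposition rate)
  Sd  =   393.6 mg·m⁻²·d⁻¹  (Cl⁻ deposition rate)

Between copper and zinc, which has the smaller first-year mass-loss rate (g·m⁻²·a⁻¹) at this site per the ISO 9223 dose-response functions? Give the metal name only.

copper: T≤10 °C ⇒ hinge +0.126·(8.8−10) = -0.1512
  Pd branch = 0.0053·Pd^0.26·e^(0.059·RH+f) = 0.2936 μm/a
  Sd branch = 0.01025·Sd^0.27·e^(0.036·RH+0.049·T) = 0.4791 μm/a
  r_corr = 0.2936 + 0.4791 = 0.7726 μm/a
  mass loss = 0.7726 μm/a × 8.96 g/cm³ = 6.923 g·m⁻²·a⁻¹
zinc: f(T) = +0.038·(T−10) [T≤10 °C] = -0.0456
  Pd branch = 0.0129·Pd^0.44·e^(0.046·RH+f) = 0.9619 μm/a
  Cl⁻ term: 0.0175·393.6^0.57·exp(0.008·50+0.085·8.8) = 1.663
  sum: 0.9619 + 1.663 → r_corr = 2.625 μm/a
  mass loss = 2.625 μm/a × 7.14 g/cm³ = 18.74 g·m⁻²·a⁻¹
Ordering by g·m⁻²·a⁻¹: zinc (18.7) > copper (6.92)

copper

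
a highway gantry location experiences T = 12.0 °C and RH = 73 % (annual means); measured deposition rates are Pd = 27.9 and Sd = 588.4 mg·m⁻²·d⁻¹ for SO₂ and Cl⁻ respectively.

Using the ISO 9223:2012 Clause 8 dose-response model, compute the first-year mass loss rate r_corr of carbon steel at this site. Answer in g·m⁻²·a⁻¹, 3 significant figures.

r_corr = 1.05e+03 g·m⁻²·a⁻¹

carbon steel: T>10 °C ⇒ hinge -0.054·(12.0−10) = -0.1080
  SO₂ term: 1.77·27.9^0.52·exp(0.02·73-0.1080) = 38.62
  Cl⁻ term: 0.102·588.4^0.62·exp(0.033·73+0.04·12.0) = 95.6
  sum: 38.62 + 95.6 → r_corr = 134.2 μm/a
Convert to mass loss: 134.2 μm/a × 7.85 g/cm³ = 1054 g·m⁻²·a⁻¹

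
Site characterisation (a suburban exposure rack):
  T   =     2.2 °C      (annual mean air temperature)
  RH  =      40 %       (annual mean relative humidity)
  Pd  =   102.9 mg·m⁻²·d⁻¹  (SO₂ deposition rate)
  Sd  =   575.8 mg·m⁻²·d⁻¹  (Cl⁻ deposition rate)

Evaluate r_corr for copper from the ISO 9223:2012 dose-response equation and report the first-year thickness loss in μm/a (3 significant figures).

copper: temperature factor f = +0.126·(-7.8) = -0.9828
  sulphur-dioxide contribution → 0.07008 μm/a
  chloride contribution → 0.268 μm/a
  ⇒ r_corr(copper) = 0.3381 μm/a

r_corr = 0.338 μm/a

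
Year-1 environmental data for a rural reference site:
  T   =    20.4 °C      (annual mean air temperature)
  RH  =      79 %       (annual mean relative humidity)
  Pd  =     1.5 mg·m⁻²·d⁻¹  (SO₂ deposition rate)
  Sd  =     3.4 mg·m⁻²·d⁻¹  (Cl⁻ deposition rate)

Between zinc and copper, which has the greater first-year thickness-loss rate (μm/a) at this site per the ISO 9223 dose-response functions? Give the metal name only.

zinc: T>10 °C ⇒ hinge -0.071·(20.4−10) = -0.7384
  sulphur-dioxide contribution → 0.279 μm/a
  chloride contribution → 0.3746 μm/a
  ⇒ r_corr(zinc) = 0.6536 μm/a
copper: T>10 °C ⇒ hinge -0.080·(20.4−10) = -0.8320
  sulphur-dioxide contribution → 0.271 μm/a
  chloride contribution → 0.666 μm/a
  total first-year rate 0.937 μm/a
Ordering by μm/a: copper (0.937) > zinc (0.654)

copper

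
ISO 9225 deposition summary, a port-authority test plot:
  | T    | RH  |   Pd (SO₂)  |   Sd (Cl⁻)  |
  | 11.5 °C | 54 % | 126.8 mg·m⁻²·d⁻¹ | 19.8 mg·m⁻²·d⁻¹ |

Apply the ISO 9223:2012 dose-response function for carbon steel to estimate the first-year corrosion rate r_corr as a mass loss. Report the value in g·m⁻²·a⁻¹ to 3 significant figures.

r_corr = 516 g·m⁻²·a⁻¹

carbon steel: f(T) = -0.054·(T−10) [T>10 °C] = -0.0810
  SO₂ term: 1.77·126.8^0.52·exp(0.02·54-0.0810) = 59.63
  Cl⁻ term: 0.102·19.8^0.62·exp(0.033·54+0.04·11.5) = 6.113
  sum: 59.63 + 6.113 → r_corr = 65.74 μm/a
Convert to mass loss: 65.74 μm/a × 7.85 g/cm³ = 516.1 g·m⁻²·a⁻¹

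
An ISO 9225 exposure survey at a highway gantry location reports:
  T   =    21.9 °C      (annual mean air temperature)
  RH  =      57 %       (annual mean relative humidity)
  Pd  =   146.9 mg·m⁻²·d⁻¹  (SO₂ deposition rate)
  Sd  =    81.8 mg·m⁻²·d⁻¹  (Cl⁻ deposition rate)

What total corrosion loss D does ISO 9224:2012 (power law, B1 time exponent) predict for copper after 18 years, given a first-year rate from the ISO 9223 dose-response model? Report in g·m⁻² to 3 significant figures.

D(18) = 60.5 g·m⁻²

copper: f(T) = -0.080·(T−10) [T>10 °C] = -0.9520
  SO₂ term: 0.0053·146.9^0.26·exp(0.059·57-0.9520) = 0.2162
  Sd branch = 0.01025·Sd^0.27·e^(0.036·RH+0.049·T) = 0.7663 μm/a
  r_corr = 0.2162 + 0.7663 = 0.9824 μm/a
ISO 9224: D(t) = r_corr · t^b with b = 0.667 (copper, B1)
  D(18) = 0.9824 × 18^0.667 = 0.9824 × 6.875 = 6.754 μm
  Mass loss = 6.754 μm × 8.96 g/cm³ = 60.52 g·m⁻²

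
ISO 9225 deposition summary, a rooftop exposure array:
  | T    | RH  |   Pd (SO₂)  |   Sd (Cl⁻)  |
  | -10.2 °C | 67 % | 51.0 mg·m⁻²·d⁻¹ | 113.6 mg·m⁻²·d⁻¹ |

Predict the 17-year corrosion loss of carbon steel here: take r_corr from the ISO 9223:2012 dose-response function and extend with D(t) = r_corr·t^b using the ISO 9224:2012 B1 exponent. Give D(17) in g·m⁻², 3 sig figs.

D(17) = 489 g·m⁻²

carbon steel: f(T) = +0.150·(T−10) [T≤10 °C] = -3.0300
  sulphur-dioxide contribution → 2.523 μm/a
  chloride contribution → 11.64 μm/a
  ⇒ r_corr(carbon steel) = 14.16 μm/a
Long-term exponent b (ISO 9224 Table 2, B1) = 0.523
  D(17) = 14.16 × 17^0.523 = 14.16 × 4.401 = 62.33 μm
  Mass loss = 62.33 μm × 7.85 g/cm³ = 489.3 g·m⁻²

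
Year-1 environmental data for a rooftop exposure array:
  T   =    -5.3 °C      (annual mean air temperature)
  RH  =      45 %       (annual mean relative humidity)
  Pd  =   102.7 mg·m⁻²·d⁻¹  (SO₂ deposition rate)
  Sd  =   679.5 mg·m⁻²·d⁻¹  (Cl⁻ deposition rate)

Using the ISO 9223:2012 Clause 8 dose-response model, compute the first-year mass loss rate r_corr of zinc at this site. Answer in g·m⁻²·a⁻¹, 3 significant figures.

zinc: temperature factor f = +0.038·(-15.3) = -0.5814
  SO₂ term: 0.0129·102.7^0.44·exp(0.046·45-0.5814) = 0.4387
  Cl⁻ term: 0.0175·679.5^0.57·exp(0.008·45+0.085·-5.3) = 0.6578
  sum: 0.4387 + 0.6578 → r_corr = 1.096 μm/a
Convert to mass loss: 1.096 μm/a × 7.14 g/cm³ = 7.829 g·m⁻²·a⁻¹

r_corr = 7.83 g·m⁻²·a⁻¹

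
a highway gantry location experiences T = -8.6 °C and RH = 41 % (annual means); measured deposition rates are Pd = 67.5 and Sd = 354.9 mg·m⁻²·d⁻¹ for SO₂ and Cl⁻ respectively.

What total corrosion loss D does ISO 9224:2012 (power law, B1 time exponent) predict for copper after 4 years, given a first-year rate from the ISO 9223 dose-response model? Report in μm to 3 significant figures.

D(4) = 0.405 μm

copper: T≤10 °C ⇒ hinge +0.126·(-8.6−10) = -2.3436
  Pd branch = 0.0053·Pd^0.26·e^(0.059·RH+f) = 0.01709 μm/a
  Sd branch = 0.01025·Sd^0.27·e^(0.036·RH+0.049·T) = 0.1436 μm/a
  r_corr = 0.01709 + 0.1436 = 0.1607 μm/a
Power-law: D(4) = r_corr · 4^0.667
  D(4) = 0.1607 × 4^0.667 = 0.1607 × 2.521 = 0.4052 μm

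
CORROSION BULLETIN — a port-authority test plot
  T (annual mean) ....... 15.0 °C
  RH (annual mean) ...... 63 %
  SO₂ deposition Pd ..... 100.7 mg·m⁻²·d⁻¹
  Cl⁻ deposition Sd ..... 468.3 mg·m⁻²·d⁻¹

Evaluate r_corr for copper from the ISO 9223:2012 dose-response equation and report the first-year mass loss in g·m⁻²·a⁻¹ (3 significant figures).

r_corr = 14.1 g·m⁻²·a⁻¹

copper: temperature factor f = -0.080·(5.0) = -0.4000
  sulphur-dioxide contribution → 0.4849 μm/a
  chloride contribution → 1.086 μm/a
  ⇒ r_corr(copper) = 1.571 μm/a
Convert to mass loss: 1.571 μm/a × 8.96 g/cm³ = 14.08 g·m⁻²·a⁻¹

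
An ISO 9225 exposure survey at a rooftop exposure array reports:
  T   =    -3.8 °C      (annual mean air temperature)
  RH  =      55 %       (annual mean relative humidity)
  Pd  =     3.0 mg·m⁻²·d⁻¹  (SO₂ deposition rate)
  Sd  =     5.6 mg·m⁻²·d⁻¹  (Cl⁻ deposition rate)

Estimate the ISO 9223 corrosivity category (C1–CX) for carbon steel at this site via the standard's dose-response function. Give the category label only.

C2

carbon steel: T≤10 °C ⇒ hinge +0.150·(-3.8−10) = -2.0700
  SO₂ term: 1.77·3.0^0.52·exp(0.02·55-2.0700) = 1.188
  Cl⁻ term: 0.102·5.6^0.62·exp(0.033·55+0.04·-3.8) = 1.566
  r_corr = 1.188 + 1.566 = 2.754 μm/a
Category bounds: 1.3…25 μm/a bracket r_corr ⇒ C2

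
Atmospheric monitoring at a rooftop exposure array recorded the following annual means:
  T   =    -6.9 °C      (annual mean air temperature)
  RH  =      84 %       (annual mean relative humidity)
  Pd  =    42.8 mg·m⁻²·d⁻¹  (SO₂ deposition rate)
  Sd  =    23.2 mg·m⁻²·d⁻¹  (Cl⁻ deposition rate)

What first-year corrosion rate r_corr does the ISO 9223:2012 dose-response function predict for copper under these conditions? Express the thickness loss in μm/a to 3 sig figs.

copper: temperature factor f = +0.126·(-16.9) = -2.1294
  sulphur-dioxide contribution → 0.2377 μm/a
  chloride contribution → 0.3515 μm/a
  total first-year rate 0.5892 μm/a

r_corr = 0.589 μm/a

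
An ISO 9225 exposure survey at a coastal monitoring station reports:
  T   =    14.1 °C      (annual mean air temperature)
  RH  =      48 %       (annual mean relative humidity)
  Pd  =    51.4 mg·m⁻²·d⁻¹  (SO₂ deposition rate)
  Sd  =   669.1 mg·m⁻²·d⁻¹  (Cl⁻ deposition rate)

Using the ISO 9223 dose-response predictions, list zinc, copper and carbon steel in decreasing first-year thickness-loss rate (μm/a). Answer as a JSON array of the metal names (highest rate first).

["carbon steel", "zinc", "copper"]

zinc: T>10 °C ⇒ hinge -0.071·(14.1−10) = -0.2911
  Pd branch = 0.0129·Pd^0.44·e^(0.046·RH+f) = 0.4965 μm/a
  Sd branch = 0.0175·Sd^0.57·e^(0.008·RH+0.085·T) = 3.474 μm/a
  sum: 0.4965 + 3.474 → r_corr = 3.971 μm/a
copper: T>10 °C ⇒ hinge -0.080·(14.1−10) = -0.3280
  SO₂ term: 0.0053·51.4^0.26·exp(0.059·48-0.3280) = 0.1806
  Sd branch = 0.01025·Sd^0.27·e^(0.036·RH+0.049·T) = 0.667 μm/a
  sum: 0.1806 + 0.667 → r_corr = 0.8475 μm/a
carbon steel: T>10 °C ⇒ hinge -0.054·(14.1−10) = -0.2214
  SO₂ term: 1.77·51.4^0.52·exp(0.02·48-0.2214) = 28.74
  Cl⁻ term: 0.102·669.1^0.62·exp(0.033·48+0.04·14.1) = 49.35
  r_corr = 28.74 + 49.35 = 78.09 μm/a
Ordering by μm/a: carbon steel (78.1) > zinc (3.97) > copper (0.848)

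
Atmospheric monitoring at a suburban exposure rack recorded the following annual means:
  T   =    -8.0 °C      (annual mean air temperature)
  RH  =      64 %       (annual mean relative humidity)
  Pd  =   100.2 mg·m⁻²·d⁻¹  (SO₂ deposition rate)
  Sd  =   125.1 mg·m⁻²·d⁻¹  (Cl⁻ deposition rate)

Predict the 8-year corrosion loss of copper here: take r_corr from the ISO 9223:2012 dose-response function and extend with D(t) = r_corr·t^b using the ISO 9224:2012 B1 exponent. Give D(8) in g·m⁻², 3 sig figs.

copper: T≤10 °C ⇒ hinge +0.126·(-8.0−10) = -2.2680
  Pd branch = 0.0053·Pd^0.26·e^(0.059·RH+f) = 0.07933 μm/a
  Sd branch = 0.01025·Sd^0.27·e^(0.036·RH+0.049·T) = 0.2555 μm/a
  r_corr = 0.07933 + 0.2555 = 0.3348 μm/a
Long-term exponent b (ISO 9224 Table 2, B1) = 0.667
  D(8) = 0.3348 × 8^0.667 = 0.3348 × 4.003 = 1.34 μm
  Mass loss = 1.34 μm × 8.96 g/cm³ = 12.01 g·m⁻²

D(8) = 12.0 g·m⁻²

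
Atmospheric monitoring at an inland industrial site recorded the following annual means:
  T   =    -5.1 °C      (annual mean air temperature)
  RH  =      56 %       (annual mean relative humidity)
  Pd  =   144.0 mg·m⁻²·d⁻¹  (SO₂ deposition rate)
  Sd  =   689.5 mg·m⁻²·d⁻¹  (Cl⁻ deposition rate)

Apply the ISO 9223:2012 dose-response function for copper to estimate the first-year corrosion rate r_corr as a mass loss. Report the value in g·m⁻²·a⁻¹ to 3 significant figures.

r_corr = 3.84 g·m⁻²·a⁻¹

copper: f(T) = +0.126·(T−10) [T≤10 °C] = -1.9026
  SO₂ term: 0.0053·144.0^0.26·exp(0.059·56-1.9026) = 0.07836
  Cl⁻ term: 0.01025·689.5^0.27·exp(0.036·56+0.049·-5.1) = 0.3501
  r_corr = 0.07836 + 0.3501 = 0.4284 μm/a
Convert to mass loss: 0.4284 μm/a × 8.96 g/cm³ = 3.839 g·m⁻²·a⁻¹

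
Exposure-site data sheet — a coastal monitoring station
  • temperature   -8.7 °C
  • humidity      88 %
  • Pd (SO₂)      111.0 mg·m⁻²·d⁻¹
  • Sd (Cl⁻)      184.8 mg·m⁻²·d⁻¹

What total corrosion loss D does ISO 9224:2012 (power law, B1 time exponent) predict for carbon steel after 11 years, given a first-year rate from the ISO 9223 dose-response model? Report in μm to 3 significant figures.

carbon steel: f(T) = +0.150·(T−10) [T≤10 °C] = -2.8050
  SO₂ term: 1.77·111.0^0.52·exp(0.02·88-2.8050) = 7.206
  Sd branch = 0.102·Sd^0.62·e^(0.033·RH+0.04·T) = 33.42 μm/a
  sum: 7.206 + 33.42 → r_corr = 40.63 μm/a
Power-law: D(11) = r_corr · 11^0.523
  D(11) = 40.63 × 11^0.523 = 40.63 × 3.505 = 142.4 μm

D(11) = 142 μm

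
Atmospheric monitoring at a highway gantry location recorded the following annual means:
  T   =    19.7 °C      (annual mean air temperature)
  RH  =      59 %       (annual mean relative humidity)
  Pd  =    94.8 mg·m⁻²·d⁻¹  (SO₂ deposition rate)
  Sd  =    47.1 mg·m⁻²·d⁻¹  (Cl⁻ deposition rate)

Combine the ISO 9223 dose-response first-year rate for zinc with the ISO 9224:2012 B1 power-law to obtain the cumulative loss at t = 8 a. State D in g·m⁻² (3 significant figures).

zinc: T>10 °C ⇒ hinge -0.071·(19.7−10) = -0.6887
  sulphur-dioxide contribution → 0.7244 μm/a
  chloride contribution → 1.345 μm/a
  ⇒ r_corr(zinc) = 2.07 μm/a
Long-term exponent b (ISO 9224 Table 2, B1) = 0.813
  D(8) = 2.07 × 8^0.813 = 2.07 × 5.423 = 11.22 μm
  Mass loss = 11.22 μm × 7.14 g/cm³ = 80.14 g·m⁻²

D(8) = 80.1 g·m⁻²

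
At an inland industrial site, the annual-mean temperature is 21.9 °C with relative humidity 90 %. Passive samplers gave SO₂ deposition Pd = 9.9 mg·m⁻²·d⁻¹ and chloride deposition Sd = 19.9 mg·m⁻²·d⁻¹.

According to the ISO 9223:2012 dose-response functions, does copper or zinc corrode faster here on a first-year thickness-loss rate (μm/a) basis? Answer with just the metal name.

copper

copper: temperature factor f = -0.080·(11.9) = -0.9520
  Pd branch = 0.0053·Pd^0.26·e^(0.059·RH+f) = 0.7513 μm/a
  Cl⁻ term: 0.01025·19.9^0.27·exp(0.036·90+0.049·21.9) = 1.716
  sum: 0.7513 + 1.716 → r_corr = 2.467 μm/a
zinc: f(T) = -0.071·(T−10) [T>10 °C] = -0.8449
  SO₂ term: 0.0129·9.9^0.44·exp(0.046·90-0.8449) = 0.9544
  Cl⁻ term: 0.0175·19.9^0.57·exp(0.008·90+0.085·21.9) = 1.272
  sum: 0.9544 + 1.272 → r_corr = 2.226 μm/a
Ordering by μm/a: copper (2.47) > zinc (2.23)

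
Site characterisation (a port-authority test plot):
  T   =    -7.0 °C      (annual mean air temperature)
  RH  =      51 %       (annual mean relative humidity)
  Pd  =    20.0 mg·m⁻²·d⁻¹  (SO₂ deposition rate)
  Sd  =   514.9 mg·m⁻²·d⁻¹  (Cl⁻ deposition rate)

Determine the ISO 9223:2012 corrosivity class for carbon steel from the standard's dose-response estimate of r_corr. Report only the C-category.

carbon steel: temperature factor f = +0.150·(-17.0) = -2.5500
  Pd branch = 1.77·Pd^0.52·e^(0.02·RH+f) = 1.82 μm/a
  Sd branch = 0.102·Sd^0.62·e^(0.033·RH+0.04·T) = 19.92 μm/a
  sum: 1.82 + 19.92 → r_corr = 21.74 μm/a
21.7 μm/a falls in (1.3, 25] for carbon steel → category C2

C2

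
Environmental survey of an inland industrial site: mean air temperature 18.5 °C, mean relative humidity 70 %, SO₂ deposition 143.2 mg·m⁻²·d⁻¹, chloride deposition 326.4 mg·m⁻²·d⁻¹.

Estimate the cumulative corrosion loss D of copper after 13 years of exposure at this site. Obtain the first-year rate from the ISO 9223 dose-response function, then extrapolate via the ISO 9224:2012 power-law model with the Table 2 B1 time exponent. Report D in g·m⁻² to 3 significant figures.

copper: T>10 °C ⇒ hinge -0.080·(18.5−10) = -0.6800
  Pd branch = 0.0053·Pd^0.26·e^(0.059·RH+f) = 0.6069 μm/a
  Sd branch = 0.01025·Sd^0.27·e^(0.036·RH+0.049·T) = 1.505 μm/a
  sum: 0.6069 + 1.505 → r_corr = 2.112 μm/a
ISO 9224: D(t) = r_corr · t^b with b = 0.667 (copper, B1)
  D(13) = 2.112 × 13^0.667 = 2.112 × 5.534 = 11.69 μm
  Mass loss = 11.69 μm × 8.96 g/cm³ = 104.7 g·m⁻²

D(13) = 105 g·m⁻²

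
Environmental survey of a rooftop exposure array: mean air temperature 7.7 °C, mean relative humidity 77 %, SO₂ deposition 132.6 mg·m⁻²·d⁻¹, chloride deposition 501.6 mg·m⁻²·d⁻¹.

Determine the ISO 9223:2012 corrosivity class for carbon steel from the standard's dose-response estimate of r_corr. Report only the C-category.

C5

carbon steel: f(T) = +0.150·(T−10) [T≤10 °C] = -0.3450
  Pd branch = 1.77·Pd^0.52·e^(0.02·RH+f) = 74.25 μm/a
  Cl⁻ term: 0.102·501.6^0.62·exp(0.033·77+0.04·7.7) = 83.2
  r_corr = 74.25 + 83.2 = 157.4 μm/a
ISO 9223 Table 2 (carbon steel): 80 < 157 ≤ 200 μm/a ⇒ C5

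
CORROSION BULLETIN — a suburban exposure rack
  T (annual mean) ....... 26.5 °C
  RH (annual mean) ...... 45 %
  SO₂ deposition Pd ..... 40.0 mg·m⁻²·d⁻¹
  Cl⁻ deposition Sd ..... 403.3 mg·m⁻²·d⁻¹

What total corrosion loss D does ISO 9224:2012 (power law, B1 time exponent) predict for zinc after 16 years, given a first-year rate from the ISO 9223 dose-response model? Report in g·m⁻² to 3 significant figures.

zinc: f(T) = -0.071·(T−10) [T>10 °C] = -1.1715
  Pd branch = 0.0129·Pd^0.44·e^(0.046·RH+f) = 0.1606 μm/a
  Sd branch = 0.0175·Sd^0.57·e^(0.008·RH+0.085·T) = 7.292 μm/a
  r_corr = 0.1606 + 7.292 = 7.452 μm/a
Long-term exponent b (ISO 9224 Table 2, B1) = 0.813
  D(16) = 7.452 × 16^0.813 = 7.452 × 9.527 = 71 μm
  Mass loss = 71 μm × 7.14 g/cm³ = 506.9 g·m⁻²

D(16) = 507 g·m⁻²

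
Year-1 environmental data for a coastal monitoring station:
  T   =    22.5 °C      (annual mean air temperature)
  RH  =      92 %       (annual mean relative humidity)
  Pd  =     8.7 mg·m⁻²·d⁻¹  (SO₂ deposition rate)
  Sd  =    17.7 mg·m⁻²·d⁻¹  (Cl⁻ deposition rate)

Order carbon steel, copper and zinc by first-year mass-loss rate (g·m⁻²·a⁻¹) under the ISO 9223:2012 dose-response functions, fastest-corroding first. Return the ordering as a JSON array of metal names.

carbon steel: T>10 °C ⇒ hinge -0.054·(22.5−10) = -0.6750
  Pd branch = 1.77·Pd^0.52·e^(0.02·RH+f) = 17.48 μm/a
  Sd branch = 0.102·Sd^0.62·e^(0.033·RH+0.04·T) = 31.03 μm/a
  sum: 17.48 + 31.03 → r_corr = 48.5 μm/a
  mass loss = 48.5 μm/a × 7.85 g/cm³ = 380.8 g·m⁻²·a⁻¹
copper: T>10 °C ⇒ hinge -0.080·(22.5−10) = -1.0000
  SO₂ term: 0.0053·8.7^0.26·exp(0.059·92-1.0000) = 0.7791
  Cl⁻ term: 0.01025·17.7^0.27·exp(0.036·92+0.049·22.5) = 1.84
  r_corr = 0.7791 + 1.84 = 2.619 μm/a
  mass loss = 2.619 μm/a × 8.96 g/cm³ = 23.47 g·m⁻²·a⁻¹
zinc: temperature factor f = -0.071·(12.5) = -0.8875
  Pd branch = 0.0129·Pd^0.44·e^(0.046·RH+f) = 0.9473 μm/a
  Cl⁻ term: 0.0175·17.7^0.57·exp(0.008·92+0.085·22.5) = 1.272
  sum: 0.9473 + 1.272 → r_corr = 2.22 μm/a
  mass loss = 2.22 μm/a × 7.14 g/cm³ = 15.85 g·m⁻²·a⁻¹
Ordering by g·m⁻²·a⁻¹: carbon steel (381) > copper (23.5) > zinc (15.8)

["carbon steel", "copper", "zinc"]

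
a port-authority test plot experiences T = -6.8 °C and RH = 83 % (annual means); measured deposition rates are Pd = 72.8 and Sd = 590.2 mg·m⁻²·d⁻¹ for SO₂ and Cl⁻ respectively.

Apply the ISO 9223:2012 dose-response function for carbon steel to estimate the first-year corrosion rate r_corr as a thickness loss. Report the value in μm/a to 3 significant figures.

carbon steel: temperature factor f = +0.150·(-16.8) = -2.5200
  sulphur-dioxide contribution → 6.963 μm/a
  chloride contribution → 62.81 μm/a
  total first-year rate 69.77 μm/a

r_corr = 69.8 μm/a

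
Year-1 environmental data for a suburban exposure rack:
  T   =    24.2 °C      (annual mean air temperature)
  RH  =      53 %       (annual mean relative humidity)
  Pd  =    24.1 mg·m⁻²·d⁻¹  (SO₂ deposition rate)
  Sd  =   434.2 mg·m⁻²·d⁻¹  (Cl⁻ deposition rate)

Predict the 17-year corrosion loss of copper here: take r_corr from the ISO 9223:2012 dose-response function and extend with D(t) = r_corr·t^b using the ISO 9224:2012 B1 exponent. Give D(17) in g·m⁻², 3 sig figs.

copper: f(T) = -0.080·(T−10) [T>10 °C] = -1.1360
  sulphur-dioxide contribution → 0.08877 μm/a
  chloride contribution → 1.166 μm/a
  total first-year rate 1.254 μm/a
Power-law: D(17) = r_corr · 17^0.667
  D(17) = 1.254 × 17^0.667 = 1.254 × 6.618 = 8.301 μm
  Mass loss = 8.301 μm × 8.96 g/cm³ = 74.37 g·m⁻²

D(17) = 74.4 g·m⁻²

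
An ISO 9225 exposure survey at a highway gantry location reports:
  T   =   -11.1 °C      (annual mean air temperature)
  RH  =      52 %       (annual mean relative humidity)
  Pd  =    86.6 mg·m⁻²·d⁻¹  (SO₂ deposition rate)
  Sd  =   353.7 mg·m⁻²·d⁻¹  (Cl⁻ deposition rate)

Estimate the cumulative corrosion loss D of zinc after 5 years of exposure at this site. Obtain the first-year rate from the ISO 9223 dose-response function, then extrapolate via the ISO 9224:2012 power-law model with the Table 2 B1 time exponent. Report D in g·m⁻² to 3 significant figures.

D(5) = 19.6 g·m⁻²

zinc: T≤10 °C ⇒ hinge +0.038·(-11.1−10) = -0.8018
  SO₂ term: 0.0129·86.6^0.44·exp(0.046·52-0.8018) = 0.4505
  Sd branch = 0.0175·Sd^0.57·e^(0.008·RH+0.085·T) = 0.2929 μm/a
  r_corr = 0.4505 + 0.2929 = 0.7434 μm/a
Power-law: D(5) = r_corr · 5^0.813
  D(5) = 0.7434 × 5^0.813 = 0.7434 × 3.701 = 2.751 μm
  Mass loss = 2.751 μm × 7.14 g/cm³ = 19.64 g·m⁻²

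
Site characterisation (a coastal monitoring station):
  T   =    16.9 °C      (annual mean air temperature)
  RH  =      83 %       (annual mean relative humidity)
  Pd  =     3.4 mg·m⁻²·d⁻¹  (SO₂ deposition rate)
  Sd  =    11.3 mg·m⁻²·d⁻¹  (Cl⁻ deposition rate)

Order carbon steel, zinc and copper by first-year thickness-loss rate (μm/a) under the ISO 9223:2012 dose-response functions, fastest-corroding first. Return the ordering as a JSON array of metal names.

carbon steel: temperature factor f = -0.054·(6.9) = -0.3726
  sulphur-dioxide contribution → 12.12 μm/a
  chloride contribution → 13.95 μm/a
  ⇒ r_corr(carbon steel) = 26.07 μm/a
zinc: T>10 °C ⇒ hinge -0.071·(16.9−10) = -0.4899
  sulphur-dioxide contribution → 0.6163 μm/a
  chloride contribution → 0.5695 μm/a
  ⇒ r_corr(zinc) = 1.186 μm/a
copper: temperature factor f = -0.080·(6.9) = -0.5520
  sulphur-dioxide contribution → 0.5617 μm/a
  chloride contribution → 0.8961 μm/a
  total first-year rate 1.458 μm/a
Ordering by μm/a: carbon steel (26.1) > copper (1.46) > zinc (1.19)

["carbon steel", "copper", "zinc"]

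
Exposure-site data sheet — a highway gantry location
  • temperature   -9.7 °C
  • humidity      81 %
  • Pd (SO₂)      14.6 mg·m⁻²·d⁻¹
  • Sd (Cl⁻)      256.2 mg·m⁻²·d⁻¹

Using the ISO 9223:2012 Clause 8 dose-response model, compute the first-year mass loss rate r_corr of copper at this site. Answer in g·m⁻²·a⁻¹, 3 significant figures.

r_corr = 5.66 g·m⁻²·a⁻¹

copper: f(T) = +0.126·(T−10) [T≤10 °C] = -2.4822
  SO₂ term: 0.0053·14.6^0.26·exp(0.059·81-2.4822) = 0.1058
  Cl⁻ term: 0.01025·256.2^0.27·exp(0.036·81+0.049·-9.7) = 0.526
  sum: 0.1058 + 0.526 → r_corr = 0.6318 μm/a
Convert to mass loss: 0.6318 μm/a × 8.96 g/cm³ = 5.661 g·m⁻²·a⁻¹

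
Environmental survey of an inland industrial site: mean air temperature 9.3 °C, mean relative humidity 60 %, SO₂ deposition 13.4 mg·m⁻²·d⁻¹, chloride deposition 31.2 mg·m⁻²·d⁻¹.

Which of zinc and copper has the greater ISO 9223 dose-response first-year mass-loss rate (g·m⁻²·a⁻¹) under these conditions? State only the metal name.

zinc: temperature factor f = +0.038·(-0.7) = -0.0266
  Pd branch = 0.0129·Pd^0.44·e^(0.046·RH+f) = 0.6218 μm/a
  Cl⁻ term: 0.0175·31.2^0.57·exp(0.008·60+0.085·9.3) = 0.4431
  sum: 0.6218 + 0.4431 → r_corr = 1.065 μm/a
  mass loss = 1.065 μm/a × 7.14 g/cm³ = 7.603 g·m⁻²·a⁻¹
copper: T≤10 °C ⇒ hinge +0.126·(9.3−10) = -0.0882
  SO₂ term: 0.0053·13.4^0.26·exp(0.059·60-0.0882) = 0.3284
  Cl⁻ term: 0.01025·31.2^0.27·exp(0.036·60+0.049·9.3) = 0.3549
  sum: 0.3284 + 0.3549 → r_corr = 0.6833 μm/a
  mass loss = 0.6833 μm/a × 8.96 g/cm³ = 6.123 g·m⁻²·a⁻¹
Ordering by g·m⁻²·a⁻¹: zinc (7.6) > copper (6.12)

zinc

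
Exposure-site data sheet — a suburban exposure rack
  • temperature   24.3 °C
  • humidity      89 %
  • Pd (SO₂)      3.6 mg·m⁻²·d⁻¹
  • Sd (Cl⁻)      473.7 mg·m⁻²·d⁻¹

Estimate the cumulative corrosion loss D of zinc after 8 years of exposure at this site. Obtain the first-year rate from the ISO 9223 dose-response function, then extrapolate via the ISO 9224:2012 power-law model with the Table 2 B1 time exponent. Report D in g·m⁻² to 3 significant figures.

zinc: f(T) = -0.071·(T−10) [T>10 °C] = -1.0153
  SO₂ term: 0.0129·3.6^0.44·exp(0.046·89-1.0153) = 0.4925
  Cl⁻ term: 0.0175·473.7^0.57·exp(0.008·89+0.085·24.3) = 9.426
  r_corr = 0.4925 + 9.426 = 9.919 μm/a
Long-term exponent b (ISO 9224 Table 2, B1) = 0.813
  D(8) = 9.919 × 8^0.813 = 9.919 × 5.423 = 53.78 μm
  Mass loss = 53.78 μm × 7.14 g/cm³ = 384 g·m⁻²

D(8) = 384 g·m⁻²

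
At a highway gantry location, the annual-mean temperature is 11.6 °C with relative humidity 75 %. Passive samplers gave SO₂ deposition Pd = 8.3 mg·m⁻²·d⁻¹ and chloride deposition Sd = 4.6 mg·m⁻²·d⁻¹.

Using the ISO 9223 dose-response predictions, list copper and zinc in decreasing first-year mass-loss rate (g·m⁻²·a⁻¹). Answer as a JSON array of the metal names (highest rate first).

["copper", "zinc"]

copper: temperature factor f = -0.080·(1.6) = -0.1280
  SO₂ term: 0.0053·8.3^0.26·exp(0.059·75-0.1280) = 0.6751
  Sd branch = 0.01025·Sd^0.27·e^(0.036·RH+0.049·T) = 0.4066 μm/a
  r_corr = 0.6751 + 0.4066 = 1.082 μm/a
  mass loss = 1.082 μm/a × 8.96 g/cm³ = 9.692 g·m⁻²·a⁻¹
zinc: temperature factor f = -0.071·(1.6) = -0.1136
  SO₂ term: 0.0129·8.3^0.44·exp(0.046·75-0.1136) = 0.9204
  Cl⁻ term: 0.0175·4.6^0.57·exp(0.008·75+0.085·11.6) = 0.204
  sum: 0.9204 + 0.204 → r_corr = 1.124 μm/a
  mass loss = 1.124 μm/a × 7.14 g/cm³ = 8.028 g·m⁻²·a⁻¹
Ordering by g·m⁻²·a⁻¹: copper (9.69) > zinc (8.03)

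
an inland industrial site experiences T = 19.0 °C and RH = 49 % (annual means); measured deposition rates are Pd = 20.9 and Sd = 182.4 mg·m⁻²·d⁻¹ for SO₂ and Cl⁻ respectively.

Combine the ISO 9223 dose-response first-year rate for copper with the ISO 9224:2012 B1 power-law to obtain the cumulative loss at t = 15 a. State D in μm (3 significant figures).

D(15) = 4.39 μm

copper: f(T) = -0.080·(T−10) [T>10 °C] = -0.7200
  sulphur-dioxide contribution → 0.1024 μm/a
  chloride contribution → 0.6189 μm/a
  ⇒ r_corr(copper) = 0.7213 μm/a
ISO 9224: D(t) = r_corr · t^b with b = 0.667 (copper, B1)
  D(15) = 0.7213 × 15^0.667 = 0.7213 × 6.088 = 4.391 μm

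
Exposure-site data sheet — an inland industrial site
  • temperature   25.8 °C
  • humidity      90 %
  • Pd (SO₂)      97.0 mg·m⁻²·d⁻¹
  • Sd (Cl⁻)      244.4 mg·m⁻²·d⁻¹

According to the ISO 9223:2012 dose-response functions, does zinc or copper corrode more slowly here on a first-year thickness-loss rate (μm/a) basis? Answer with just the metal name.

zinc: f(T) = -0.071·(T−10) [T>10 °C] = -1.1218
  sulphur-dioxide contribution → 1.975 μm/a
  chloride contribution → 7.402 μm/a
  total first-year rate 9.377 μm/a
copper: f(T) = -0.080·(T−10) [T>10 °C] = -1.2640
  sulphur-dioxide contribution → 0.9954 μm/a
  chloride contribution → 4.089 μm/a
  ⇒ r_corr(copper) = 5.085 μm/a
Ordering by μm/a: zinc (9.38) > copper (5.08)

copper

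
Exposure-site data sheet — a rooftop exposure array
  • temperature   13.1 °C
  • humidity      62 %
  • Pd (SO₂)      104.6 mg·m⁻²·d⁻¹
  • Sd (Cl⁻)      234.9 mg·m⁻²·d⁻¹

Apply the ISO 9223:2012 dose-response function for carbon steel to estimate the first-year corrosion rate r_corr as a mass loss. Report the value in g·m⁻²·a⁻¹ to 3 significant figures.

carbon steel: f(T) = -0.054·(T−10) [T>10 °C] = -0.1674
  SO₂ term: 1.77·104.6^0.52·exp(0.02·62-0.1674) = 58.07
  Sd branch = 0.102·Sd^0.62·e^(0.033·RH+0.04·T) = 39.33 μm/a
  r_corr = 58.07 + 39.33 = 97.4 μm/a
Convert to mass loss: 97.4 μm/a × 7.85 g/cm³ = 764.6 g·m⁻²·a⁻¹

r_corr = 765 g·m⁻²·a⁻¹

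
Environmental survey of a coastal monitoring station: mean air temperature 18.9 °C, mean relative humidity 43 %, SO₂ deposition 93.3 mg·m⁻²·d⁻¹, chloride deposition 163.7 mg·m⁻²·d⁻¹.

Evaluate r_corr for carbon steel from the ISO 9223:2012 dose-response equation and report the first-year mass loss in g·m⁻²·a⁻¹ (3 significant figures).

carbon steel: temperature factor f = -0.054·(8.9) = -0.4806
  SO₂ term: 1.77·93.3^0.52·exp(0.02·43-0.4806) = 27.36
  Cl⁻ term: 0.102·163.7^0.62·exp(0.033·43+0.04·18.9) = 21.18
  sum: 27.36 + 21.18 → r_corr = 48.54 μm/a
Convert to mass loss: 48.54 μm/a × 7.85 g/cm³ = 381 g·m⁻²·a⁻¹

r_corr = 381 g·m⁻²·a⁻¹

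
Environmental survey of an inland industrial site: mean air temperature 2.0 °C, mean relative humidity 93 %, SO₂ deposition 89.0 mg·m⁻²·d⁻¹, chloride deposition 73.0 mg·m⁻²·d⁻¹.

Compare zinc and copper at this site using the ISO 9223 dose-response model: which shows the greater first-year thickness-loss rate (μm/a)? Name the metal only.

zinc: temperature factor f = +0.038·(-8.0) = -0.3040
  sulphur-dioxide contribution → 4.945 μm/a
  chloride contribution → 0.5036 μm/a
  ⇒ r_corr(zinc) = 5.449 μm/a
copper: temperature factor f = +0.126·(-8.0) = -1.0080
  sulphur-dioxide contribution → 1.501 μm/a
  chloride contribution → 1.024 μm/a
  ⇒ r_corr(copper) = 2.525 μm/a
Ordering by μm/a: zinc (5.45) > copper (2.53)

zinc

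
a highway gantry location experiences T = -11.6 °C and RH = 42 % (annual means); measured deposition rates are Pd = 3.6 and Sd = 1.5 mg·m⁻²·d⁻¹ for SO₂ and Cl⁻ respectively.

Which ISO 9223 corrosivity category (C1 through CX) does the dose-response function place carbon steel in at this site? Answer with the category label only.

carbon steel: f(T) = +0.150·(T−10) [T≤10 °C] = -3.2400
  SO₂ term: 1.77·3.6^0.52·exp(0.02·42-3.2400) = 0.3126
  Cl⁻ term: 0.102·1.5^0.62·exp(0.033·42+0.04·-11.6) = 0.3298
  sum: 0.3126 + 0.3298 → r_corr = 0.6423 μm/a
Category bounds: 0…1.3 μm/a bracket r_corr ⇒ C1

C1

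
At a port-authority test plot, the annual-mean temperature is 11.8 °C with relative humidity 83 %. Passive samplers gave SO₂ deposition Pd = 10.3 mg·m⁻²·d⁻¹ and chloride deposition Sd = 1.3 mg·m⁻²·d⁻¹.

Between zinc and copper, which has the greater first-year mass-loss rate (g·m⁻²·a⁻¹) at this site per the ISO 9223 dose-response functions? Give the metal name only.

copper

zinc: temperature factor f = -0.071·(1.8) = -0.1278
  sulphur-dioxide contribution → 1.442 μm/a
  chloride contribution → 0.1076 μm/a
  total first-year rate 1.549 μm/a
  mass loss = 1.549 μm/a × 7.14 g/cm³ = 11.06 g·m⁻²·a⁻¹
copper: T>10 °C ⇒ hinge -0.080·(11.8−10) = -0.1440
  sulphur-dioxide contribution → 1.127 μm/a
  chloride contribution → 0.3893 μm/a
  ⇒ r_corr(copper) = 1.516 μm/a
  mass loss = 1.516 μm/a × 8.96 g/cm³ = 13.58 g·m⁻²·a⁻¹
Ordering by g·m⁻²·a⁻¹: copper (13.6) > zinc (11.1)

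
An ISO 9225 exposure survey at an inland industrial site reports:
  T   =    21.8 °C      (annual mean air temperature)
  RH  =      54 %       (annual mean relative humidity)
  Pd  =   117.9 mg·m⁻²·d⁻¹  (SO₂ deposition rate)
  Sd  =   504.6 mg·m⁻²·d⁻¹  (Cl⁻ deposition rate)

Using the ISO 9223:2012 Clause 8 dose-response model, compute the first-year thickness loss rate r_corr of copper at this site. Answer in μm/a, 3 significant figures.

copper: f(T) = -0.080·(T−10) [T>10 °C] = -0.9440
  SO₂ term: 0.0053·117.9^0.26·exp(0.059·54-0.9440) = 0.1724
  Sd branch = 0.01025·Sd^0.27·e^(0.036·RH+0.049·T) = 1.119 μm/a
  r_corr = 0.1724 + 1.119 = 1.291 μm/a

r_corr = 1.29 μm/a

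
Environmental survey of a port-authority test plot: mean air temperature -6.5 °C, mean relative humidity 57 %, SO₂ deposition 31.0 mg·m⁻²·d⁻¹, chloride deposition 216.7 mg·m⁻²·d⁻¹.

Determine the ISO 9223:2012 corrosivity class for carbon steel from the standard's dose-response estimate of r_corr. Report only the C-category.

C2

carbon steel: T≤10 °C ⇒ hinge +0.150·(-6.5−10) = -2.4750
  sulphur-dioxide contribution → 2.778 μm/a
  chloride contribution → 14.48 μm/a
  total first-year rate 17.26 μm/a
Category bounds: 1.3…25 μm/a bracket r_corr ⇒ C2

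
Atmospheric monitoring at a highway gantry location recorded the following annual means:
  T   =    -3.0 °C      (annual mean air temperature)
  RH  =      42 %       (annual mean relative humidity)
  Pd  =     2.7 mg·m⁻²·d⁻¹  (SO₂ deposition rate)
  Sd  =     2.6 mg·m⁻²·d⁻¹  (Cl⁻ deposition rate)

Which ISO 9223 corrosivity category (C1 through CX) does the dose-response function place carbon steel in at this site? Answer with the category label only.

carbon steel: T≤10 °C ⇒ hinge +0.150·(-3.0−10) = -1.9500
  SO₂ term: 1.77·2.7^0.52·exp(0.02·42-1.9500) = 0.9777
  Cl⁻ term: 0.102·2.6^0.62·exp(0.033·42+0.04·-3.0) = 0.6542
  sum: 0.9777 + 0.6542 → r_corr = 1.632 μm/a
Category bounds: 1.3…25 μm/a bracket r_corr ⇒ C2

C2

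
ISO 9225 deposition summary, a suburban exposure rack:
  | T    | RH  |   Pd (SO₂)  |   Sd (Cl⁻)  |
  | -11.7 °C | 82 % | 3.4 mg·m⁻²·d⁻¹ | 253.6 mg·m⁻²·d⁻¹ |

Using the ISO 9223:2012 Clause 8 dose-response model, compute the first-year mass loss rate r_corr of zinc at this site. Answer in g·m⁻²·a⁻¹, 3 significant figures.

zinc: temperature factor f = +0.038·(-21.7) = -0.8246
  SO₂ term: 0.0129·3.4^0.44·exp(0.046·82-0.8246) = 0.4212
  Cl⁻ term: 0.0175·253.6^0.57·exp(0.008·82+0.085·-11.7) = 0.2927
  sum: 0.4212 + 0.2927 → r_corr = 0.7139 μm/a
Convert to mass loss: 0.7139 μm/a × 7.14 g/cm³ = 5.097 g·m⁻²·a⁻¹

r_corr = 5.10 g·m⁻²·a⁻¹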